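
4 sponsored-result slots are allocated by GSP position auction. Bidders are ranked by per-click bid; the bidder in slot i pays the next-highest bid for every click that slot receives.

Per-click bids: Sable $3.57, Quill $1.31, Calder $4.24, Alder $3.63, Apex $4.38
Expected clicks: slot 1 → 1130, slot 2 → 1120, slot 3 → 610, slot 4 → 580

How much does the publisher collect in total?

Total revenue: $11794.30

Per-click bids in order: $4.38 (Apex) > $4.24 (Calder) > $3.63 (Alder) > $3.57 (Sable) > $1.31 (Quill)
Slot 1: Apex pays $4.24 × 1130 = $4791.20
Slot 2: Calder pays $3.63 × 1120 = $4065.60
Slot 3: Alder pays $3.57 × 610 = $2177.70
Slot 4: Sable pays $1.31 × 580 = $759.80
Total = $11794.30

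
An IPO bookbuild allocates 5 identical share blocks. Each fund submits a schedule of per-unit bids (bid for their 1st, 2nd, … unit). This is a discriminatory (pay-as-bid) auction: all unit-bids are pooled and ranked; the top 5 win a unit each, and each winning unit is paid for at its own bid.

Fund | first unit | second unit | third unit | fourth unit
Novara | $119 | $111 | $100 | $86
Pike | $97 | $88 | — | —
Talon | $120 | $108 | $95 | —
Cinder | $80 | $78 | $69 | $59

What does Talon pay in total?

Talon pays $228

All unit-bids, highest first — top 5: 120 (Talon-1), 119 (Novara-1), 111 (Novara-2), 108 (Talon-2), 100 (Novara-3)
Next rejected bid: $97 (not a price — pay-as-bid).
Talon's winning unit-bids: 120 + 108 = $228.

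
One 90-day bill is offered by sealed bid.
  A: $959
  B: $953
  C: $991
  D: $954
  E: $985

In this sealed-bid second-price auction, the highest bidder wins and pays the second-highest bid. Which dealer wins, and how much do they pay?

Rule: the highest bidder wins and pays the second-highest bid.
Sorting bids: 991 (C) > 985 (E) > 959 (A) > 954 (D) > 953 (B)
C is highest; pays the second-highest bid, $985.

C pays $985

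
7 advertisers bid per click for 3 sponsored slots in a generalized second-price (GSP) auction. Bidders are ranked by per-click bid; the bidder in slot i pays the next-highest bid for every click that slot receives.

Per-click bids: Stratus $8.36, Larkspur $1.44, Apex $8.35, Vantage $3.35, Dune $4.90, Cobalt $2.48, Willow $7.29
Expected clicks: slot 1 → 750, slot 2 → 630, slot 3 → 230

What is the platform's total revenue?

Sorting advertisers: $8.36 (Stratus) > $8.35 (Apex) > $7.29 (Willow) > $4.90 (Dune) > …
Slot 1: Stratus pays $8.35 × 750 = $6262.50
Slot 2: Apex pays $7.29 × 630 = $4592.70
Slot 3: Willow pays $4.90 × 230 = $1127.00
Total = $11982.20

Total revenue: $11982.20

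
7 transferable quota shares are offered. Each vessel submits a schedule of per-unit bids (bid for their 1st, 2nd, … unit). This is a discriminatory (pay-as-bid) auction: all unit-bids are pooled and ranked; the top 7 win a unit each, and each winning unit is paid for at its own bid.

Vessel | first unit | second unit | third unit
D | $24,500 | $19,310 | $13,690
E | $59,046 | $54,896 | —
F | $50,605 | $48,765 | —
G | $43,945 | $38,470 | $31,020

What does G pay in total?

All unit-bids, highest first — top 7: 59,046 (E-1), 54,896 (E-2), 50,605 (F-1), 48,765 (F-2), 43,945 (G-1), 38,470 (G-2), 31,020 (G-3)
Next rejected bid: $24,500 (not a price — pay-as-bid).
G's winning unit-bids: 43,945 + 38,470 + 31,020 = $113,435.

G pays $113,435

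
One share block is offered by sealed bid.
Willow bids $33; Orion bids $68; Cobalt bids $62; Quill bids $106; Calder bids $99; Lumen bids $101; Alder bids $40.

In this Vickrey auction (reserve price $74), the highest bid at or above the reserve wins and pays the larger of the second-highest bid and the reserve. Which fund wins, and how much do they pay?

Rule: the highest bid at or above the reserve wins and pays the larger of the second-highest bid and the reserve.
Sorting bids: 106 (Quill) > 101 (Lumen) > 99 (Calder) > 68 (Orion) > 62 (Cobalt) > 40 (Alder) > …
Highest eligible bid: Quill at $106.
Second-highest bid $101 exceeds the reserve $74 → payment $101.

Quill pays $101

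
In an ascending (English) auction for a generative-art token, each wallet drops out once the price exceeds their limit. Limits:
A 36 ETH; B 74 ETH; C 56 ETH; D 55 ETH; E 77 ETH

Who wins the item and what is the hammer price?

E wins at 74 ETH

Rule: the price rises until one bidder remains; the winner pays the price at which the last rival dropped out.
Limits ranked: 77 (E) > 74 (B) > 56 (C) > 55 (D) > 36 (A)
Bidding ends when B exits at 74 ETH; E takes it.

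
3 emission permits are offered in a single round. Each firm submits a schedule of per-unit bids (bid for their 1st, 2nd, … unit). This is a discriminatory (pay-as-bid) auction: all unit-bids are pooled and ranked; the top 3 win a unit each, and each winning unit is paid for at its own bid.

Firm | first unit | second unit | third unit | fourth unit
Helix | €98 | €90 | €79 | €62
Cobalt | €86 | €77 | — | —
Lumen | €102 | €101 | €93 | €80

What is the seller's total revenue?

Total revenue: €301

All unit-bids, highest first — top 3: 102 (Lumen-1), 101 (Lumen-2), 98 (Helix-1)
Next rejected bid: €93 (not a price — pay-as-bid).
Each winning unit pays its own bid.
Revenue = 102 + 101 + 98 = €301.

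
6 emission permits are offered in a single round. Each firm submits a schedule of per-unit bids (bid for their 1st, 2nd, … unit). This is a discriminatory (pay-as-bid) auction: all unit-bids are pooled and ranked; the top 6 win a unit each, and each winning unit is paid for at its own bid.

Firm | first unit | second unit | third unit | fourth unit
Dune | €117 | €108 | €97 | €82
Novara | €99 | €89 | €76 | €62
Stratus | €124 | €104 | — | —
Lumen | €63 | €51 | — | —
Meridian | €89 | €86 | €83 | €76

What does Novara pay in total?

Merging the schedules and taking the best 6: 124 (Stratus-1), 117 (Dune-1), 108 (Dune-2), 104 (Stratus-2), 99 (Novara-1), 97 (Dune-3)
Next rejected bid: €89 (not a price — pay-as-bid).
Novara's winning unit-bids: 99 = €99.

Novara pays €99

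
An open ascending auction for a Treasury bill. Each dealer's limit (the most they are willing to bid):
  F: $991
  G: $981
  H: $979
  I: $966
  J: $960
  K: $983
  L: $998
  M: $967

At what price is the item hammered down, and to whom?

Limits ranked: 998 (L) > 991 (F) > 983 (K) > 981 (G) > 979 (H) > 967 (M) > …
F is the last rival to drop out, at $991; L remains and wins at that price.

L wins at $991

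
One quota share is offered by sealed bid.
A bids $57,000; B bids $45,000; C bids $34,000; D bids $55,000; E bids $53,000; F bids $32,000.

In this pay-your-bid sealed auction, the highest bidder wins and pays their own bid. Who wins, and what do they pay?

Pay-your-bid sealed auction: the highest bidder wins and pays their own bid.
Sorting bids: 57,000 (A) > 55,000 (D) > 53,000 (E) > 45,000 (B) > 34,000 (C) > 32,000 (F)
A is highest → pays own bid, $57,000.

A pays $57,000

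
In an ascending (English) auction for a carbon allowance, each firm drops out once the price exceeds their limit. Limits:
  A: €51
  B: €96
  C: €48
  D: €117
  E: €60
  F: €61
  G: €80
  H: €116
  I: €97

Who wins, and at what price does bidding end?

Open ascending-bid auction: the price rises until one bidder remains; the winner pays the price at which the last rival dropped out.
Sorting limits: 117 (D) > 116 (H) > 97 (I) > 96 (B) > 80 (G) > 61 (F) > …
Once the price passes €116, only D is left; the hammer falls at H's limit of €116.

D wins at €116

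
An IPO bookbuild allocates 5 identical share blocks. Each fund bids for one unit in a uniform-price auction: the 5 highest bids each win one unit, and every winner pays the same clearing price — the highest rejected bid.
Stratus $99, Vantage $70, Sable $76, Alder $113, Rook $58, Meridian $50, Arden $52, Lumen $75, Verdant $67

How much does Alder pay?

Bids ranked high→low: 113 (Alder), 99 (Stratus), 76 (Sable), 75 (Lumen), 70 (Vantage), 67 (Verdant), 58 (Rook), …
The 5 highest are Alder, Stratus, Sable, Lumen, Vantage.
Clearing price = highest rejected bid = $67.
Alder wins → pays $67.

Alder pays $67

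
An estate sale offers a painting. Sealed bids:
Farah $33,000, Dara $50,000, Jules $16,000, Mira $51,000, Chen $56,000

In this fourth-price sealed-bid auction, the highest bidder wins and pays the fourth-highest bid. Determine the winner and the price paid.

Bids ranked: 56,000 (Chen) > 51,000 (Mira) > 50,000 (Dara) > 33,000 (Farah) > 16,000 (Jules)
Chen is highest; pays the fourth-highest bid, $33,000.

Chen pays $33,000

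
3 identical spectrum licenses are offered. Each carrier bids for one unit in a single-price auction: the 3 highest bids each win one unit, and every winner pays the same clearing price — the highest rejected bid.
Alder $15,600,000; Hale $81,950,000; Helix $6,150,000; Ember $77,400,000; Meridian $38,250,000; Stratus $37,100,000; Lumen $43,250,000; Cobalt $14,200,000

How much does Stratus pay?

Bids ranked high→low: 81,950,000 (Hale), 77,400,000 (Ember), 43,250,000 (Lumen), 38,250,000 (Meridian), 37,100,000 (Stratus), …
Winners (3 units): Hale, Ember, Lumen.
First losing bid is Meridian's $38,250,000, which sets the uniform price.
Stratus does not win → pays $0.

Stratus pays $0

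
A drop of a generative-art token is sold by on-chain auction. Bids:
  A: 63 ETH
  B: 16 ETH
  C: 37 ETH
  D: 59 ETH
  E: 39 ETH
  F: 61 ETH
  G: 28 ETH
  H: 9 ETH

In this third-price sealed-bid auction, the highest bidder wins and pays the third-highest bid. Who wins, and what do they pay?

Rule: the highest bidder wins and pays the third-highest bid.
Sorting bids: 63 (A) > 61 (F) > 59 (D) > 39 (E) > 37 (C) > 28 (G) > …
A wins; payment is bid #3 in the ranking = 59 ETH.

A pays 59 ETH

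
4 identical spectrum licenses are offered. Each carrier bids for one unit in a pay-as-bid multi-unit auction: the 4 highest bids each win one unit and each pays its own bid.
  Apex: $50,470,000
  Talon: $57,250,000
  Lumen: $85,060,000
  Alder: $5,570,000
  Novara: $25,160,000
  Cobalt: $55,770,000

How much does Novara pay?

Sorting: 85,060,000 (Lumen), 57,250,000 (Talon), 55,770,000 (Cobalt), 50,470,000 (Apex), 25,160,000 (Novara), 5,570,000 (Alder)
Top 4: Lumen, Talon, Cobalt, Apex.
Novara does not win → $0.

Novara pays $0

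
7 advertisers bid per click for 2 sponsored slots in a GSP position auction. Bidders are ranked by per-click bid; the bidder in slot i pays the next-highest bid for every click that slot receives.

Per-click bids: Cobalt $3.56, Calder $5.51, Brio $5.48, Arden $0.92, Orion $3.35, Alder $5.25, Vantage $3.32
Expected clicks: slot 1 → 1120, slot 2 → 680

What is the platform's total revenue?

Total revenue: $9707.60

Per-click bids in order: $5.51 (Calder) > $5.48 (Brio) > $5.25 (Alder) > …
Slot 1: Calder pays $5.48 × 1120 = $6137.60
Slot 2: Brio pays $5.25 × 680 = $3570.00
Total = $9707.60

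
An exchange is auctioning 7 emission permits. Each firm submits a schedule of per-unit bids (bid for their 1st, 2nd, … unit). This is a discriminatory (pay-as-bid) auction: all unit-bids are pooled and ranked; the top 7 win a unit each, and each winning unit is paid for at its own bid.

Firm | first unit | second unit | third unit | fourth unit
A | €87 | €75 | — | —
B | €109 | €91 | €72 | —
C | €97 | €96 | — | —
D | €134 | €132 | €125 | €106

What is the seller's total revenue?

Total revenue: €799

All unit-bids, highest first — top 7: 134 (D-1), 132 (D-2), 125 (D-3), 109 (B-1), 106 (D-4), 97 (C-1), 96 (C-2)
Next rejected bid: €91 (not a price — pay-as-bid).
Each winning unit pays its own bid.
Revenue = 134 + 132 + 125 + 109 + 106 + 97 + 96 = €799.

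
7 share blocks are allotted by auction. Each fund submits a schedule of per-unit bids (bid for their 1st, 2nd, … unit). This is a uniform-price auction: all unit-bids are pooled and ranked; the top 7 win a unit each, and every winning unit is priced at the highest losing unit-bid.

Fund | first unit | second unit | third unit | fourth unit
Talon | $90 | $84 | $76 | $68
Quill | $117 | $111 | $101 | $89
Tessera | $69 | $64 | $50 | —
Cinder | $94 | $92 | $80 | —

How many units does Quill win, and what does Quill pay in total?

Merging the schedules and taking the best 7: 117 (Quill-1), 111 (Quill-2), 101 (Quill-3), 94 (Cinder-1), 92 (Cinder-2), 90 (Talon-1), 89 (Quill-4)
The (k+1)-th unit-bid is $84.
Quill wins 4 unit(s) at $84 each.

Quill: 4 units, pays $336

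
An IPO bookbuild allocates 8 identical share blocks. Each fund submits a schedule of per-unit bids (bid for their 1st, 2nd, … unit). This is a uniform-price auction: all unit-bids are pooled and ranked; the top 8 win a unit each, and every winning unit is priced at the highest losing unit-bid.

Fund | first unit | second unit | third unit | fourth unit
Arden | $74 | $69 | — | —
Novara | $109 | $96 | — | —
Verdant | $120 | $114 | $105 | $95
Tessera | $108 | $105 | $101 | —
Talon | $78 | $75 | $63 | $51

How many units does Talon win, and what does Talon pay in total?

Pooled unit-bids ranked (top 8): 120 (Verdant-1), 114 (Verdant-2), 109 (Novara-1), 108 (Tessera-1), 105 (Verdant-3), 105 (Tessera-2), 101 (Tessera-3), 96 (Novara-2)
The (k+1)-th unit-bid is $95.
Talon wins 0 unit(s) at $95 each.

Talon: 0 units, pays $0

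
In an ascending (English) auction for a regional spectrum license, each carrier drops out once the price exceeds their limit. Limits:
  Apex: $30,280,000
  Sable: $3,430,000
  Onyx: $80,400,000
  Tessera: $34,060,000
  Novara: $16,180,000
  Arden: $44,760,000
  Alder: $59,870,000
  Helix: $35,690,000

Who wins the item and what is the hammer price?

Onyx wins at $59,870,000

Sorting limits: 80,400,000 (Onyx) > 59,870,000 (Alder) > 44,760,000 (Arden) > 35,690,000 (Helix) > 34,060,000 (Tessera) > 30,280,000 (Apex) > …
Once the price passes $59,870,000, only Onyx is left; the hammer falls at Alder's limit of $59,870,000.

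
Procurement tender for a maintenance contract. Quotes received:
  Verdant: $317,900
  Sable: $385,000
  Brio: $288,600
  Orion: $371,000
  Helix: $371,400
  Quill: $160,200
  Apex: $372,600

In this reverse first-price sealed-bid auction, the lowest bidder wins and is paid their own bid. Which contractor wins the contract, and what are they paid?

Reverse first-price sealed-bid auction: the lowest bidder wins and is paid their own bid.
Bids in order: 160,200 (Quill) < 288,600 (Brio) < 317,900 (Verdant) < 371,000 (Orion) < 371,400 (Helix) < 372,600 (Apex) < …
Quill is lowest → is paid own bid, $160,200.

Quill is paid $160,200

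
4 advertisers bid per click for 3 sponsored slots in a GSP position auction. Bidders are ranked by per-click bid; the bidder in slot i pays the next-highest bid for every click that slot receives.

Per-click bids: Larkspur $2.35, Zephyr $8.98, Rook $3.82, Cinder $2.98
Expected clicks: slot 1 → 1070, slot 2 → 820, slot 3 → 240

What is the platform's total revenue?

Ranked by bid: $8.98 (Zephyr) > $3.82 (Rook) > $2.98 (Cinder) > $2.35 (Larkspur)
Slot 1: Zephyr pays $3.82 × 1070 = $4087.40
Slot 2: Rook pays $2.98 × 820 = $2443.60
Slot 3: Cinder pays $2.35 × 240 = $564.00
Total = $7095.00

Total revenue: $7095.00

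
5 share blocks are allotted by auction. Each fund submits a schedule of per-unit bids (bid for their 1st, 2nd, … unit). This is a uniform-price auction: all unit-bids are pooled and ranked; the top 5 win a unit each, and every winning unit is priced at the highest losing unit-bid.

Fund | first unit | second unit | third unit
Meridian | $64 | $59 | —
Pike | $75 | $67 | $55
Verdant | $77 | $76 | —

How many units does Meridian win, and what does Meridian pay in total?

Meridian: 1 unit, pays $59

Pooled unit-bids ranked (top 5): 77 (Verdant-1), 76 (Verdant-2), 75 (Pike-1), 67 (Pike-2), 64 (Meridian-1)
The (k+1)-th unit-bid is $59.
Meridian wins 1 unit(s) at $59 each.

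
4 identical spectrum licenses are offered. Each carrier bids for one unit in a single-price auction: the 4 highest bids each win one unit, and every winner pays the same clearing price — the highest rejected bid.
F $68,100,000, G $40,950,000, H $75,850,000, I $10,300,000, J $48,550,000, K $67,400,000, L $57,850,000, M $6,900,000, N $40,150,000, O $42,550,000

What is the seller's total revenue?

Total revenue: $194,200,000

Ordering the bids: 75,850,000 (H), 68,100,000 (F), 67,400,000 (K), 57,850,000 (L), 48,550,000 (J), 42,550,000 (O), …
Top 4: H, F, K, L.
First losing bid is J's $48,550,000, which sets the uniform price.
Total revenue = 4 × $48,550,000 = $194,200,000.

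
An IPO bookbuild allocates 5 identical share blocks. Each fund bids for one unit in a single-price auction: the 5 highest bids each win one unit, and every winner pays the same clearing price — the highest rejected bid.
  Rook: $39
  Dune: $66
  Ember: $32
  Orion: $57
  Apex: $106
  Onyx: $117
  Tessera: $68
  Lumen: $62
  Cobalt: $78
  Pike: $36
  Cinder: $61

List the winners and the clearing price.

Onyx, Apex, Cobalt, Tessera, Dune; each pays $62

Ordering the bids: 117 (Onyx), 106 (Apex), 78 (Cobalt), 68 (Tessera), 66 (Dune), 62 (Lumen), 61 (Cinder), …
Winners (5 units): Onyx, Apex, Cobalt, Tessera, Dune.
First losing bid is Lumen's $62, which sets the uniform price.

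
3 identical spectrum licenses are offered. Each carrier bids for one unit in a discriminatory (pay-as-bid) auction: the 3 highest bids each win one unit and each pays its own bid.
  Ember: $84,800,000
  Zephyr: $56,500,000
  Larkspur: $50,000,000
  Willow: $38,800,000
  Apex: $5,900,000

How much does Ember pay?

Ordering the bids: 84,800,000 (Ember), 56,500,000 (Zephyr), 50,000,000 (Larkspur), 38,800,000 (Willow), 5,900,000 (Apex)
Winners (3 units): Ember, Zephyr, Larkspur.
Ember wins → own bid $84,800,000.

Ember pays $84,800,000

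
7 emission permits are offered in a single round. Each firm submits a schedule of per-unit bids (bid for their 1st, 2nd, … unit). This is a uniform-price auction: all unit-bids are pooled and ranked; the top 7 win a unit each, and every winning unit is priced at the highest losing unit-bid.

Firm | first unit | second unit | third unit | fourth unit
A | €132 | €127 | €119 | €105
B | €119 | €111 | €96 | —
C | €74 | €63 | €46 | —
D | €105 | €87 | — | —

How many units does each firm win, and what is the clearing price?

Merging the schedules and taking the best 7: 132 (A-1), 127 (A-2), 119 (A-3), 119 (B-1), 111 (B-2), 105 (A-4), 105 (D-1)
First bid not allocated: €96.
Allocation: A 4, B 2, D 1.

A 4, B 2, D 1; clearing price €96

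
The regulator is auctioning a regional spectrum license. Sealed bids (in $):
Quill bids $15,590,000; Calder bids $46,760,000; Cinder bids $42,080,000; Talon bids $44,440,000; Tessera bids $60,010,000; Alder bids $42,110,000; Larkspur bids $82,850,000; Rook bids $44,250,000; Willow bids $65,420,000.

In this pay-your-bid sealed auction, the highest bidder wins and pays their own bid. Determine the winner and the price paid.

Larkspur pays $82,850,000

Bids ranked: 82,850,000 (Larkspur) > 65,420,000 (Willow) > 60,010,000 (Tessera) > 46,760,000 (Calder) > 44,440,000 (Talon) > 44,250,000 (Rook) > …
Larkspur is highest → pays own bid, $82,850,000.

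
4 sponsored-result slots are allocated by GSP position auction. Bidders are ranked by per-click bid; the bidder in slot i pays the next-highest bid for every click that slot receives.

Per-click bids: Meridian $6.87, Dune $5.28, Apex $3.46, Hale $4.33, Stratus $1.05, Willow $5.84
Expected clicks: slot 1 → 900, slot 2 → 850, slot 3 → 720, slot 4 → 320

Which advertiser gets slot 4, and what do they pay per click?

Hale; $3.46 per click

Ranked by bid: $6.87 (Meridian) > $5.84 (Willow) > $5.28 (Dune) > $4.33 (Hale) > $3.46 (Apex) > …
Slot 4 goes to the fourth-ranked bidder, Hale, who pays the next bid down: $3.46/click.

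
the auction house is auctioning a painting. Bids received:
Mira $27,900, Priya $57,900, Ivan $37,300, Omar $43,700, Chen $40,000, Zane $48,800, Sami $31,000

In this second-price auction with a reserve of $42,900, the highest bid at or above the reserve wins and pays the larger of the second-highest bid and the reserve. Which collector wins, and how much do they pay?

Priya pays $48,800

Sorting bids: 57,900 (Priya) > 48,800 (Zane) > 43,700 (Omar) > 40,000 (Chen) > 37,300 (Ivan) > 31,000 (Sami) > …
Highest eligible bid: Priya at $57,900.
max(second-highest $48,800, reserve $42,900) = $48,800; the reserve does not bind.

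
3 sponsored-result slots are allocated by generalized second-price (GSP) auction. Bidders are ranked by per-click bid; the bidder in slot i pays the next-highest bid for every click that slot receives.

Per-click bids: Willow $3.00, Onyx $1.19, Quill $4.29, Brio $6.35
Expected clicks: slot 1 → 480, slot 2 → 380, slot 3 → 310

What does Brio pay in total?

Brio pays $2059.20

Sorting advertisers: $6.35 (Brio) > $4.29 (Quill) > $3.00 (Willow) > $1.19 (Onyx)
Brio holds slot 1 → pays next bid $4.29 × 480 clicks = $2059.20.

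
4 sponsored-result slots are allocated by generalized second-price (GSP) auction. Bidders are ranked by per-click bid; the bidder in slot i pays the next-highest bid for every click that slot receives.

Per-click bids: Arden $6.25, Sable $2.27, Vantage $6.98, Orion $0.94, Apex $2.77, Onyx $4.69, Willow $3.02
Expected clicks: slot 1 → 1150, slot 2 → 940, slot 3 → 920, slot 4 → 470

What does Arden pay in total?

Sorting advertisers: $6.98 (Vantage) > $6.25 (Arden) > $4.69 (Onyx) > $3.02 (Willow) > $2.77 (Apex) > …
Arden holds slot 2 → pays next bid $4.69 × 940 clicks = $4408.60.

Arden pays $4408.60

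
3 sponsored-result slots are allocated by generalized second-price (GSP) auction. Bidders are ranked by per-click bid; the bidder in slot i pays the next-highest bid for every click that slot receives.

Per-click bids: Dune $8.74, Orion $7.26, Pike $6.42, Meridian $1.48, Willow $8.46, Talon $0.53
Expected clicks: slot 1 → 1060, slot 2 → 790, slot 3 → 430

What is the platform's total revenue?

Per-click bids in order: $8.74 (Dune) > $8.46 (Willow) > $7.26 (Orion) > $6.42 (Pike) > …
Slot 1: Dune pays $8.46 × 1060 = $8967.60
Slot 2: Willow pays $7.26 × 790 = $5735.40
Slot 3: Orion pays $6.42 × 430 = $2760.60
Total = $17463.60

Total revenue: $17463.60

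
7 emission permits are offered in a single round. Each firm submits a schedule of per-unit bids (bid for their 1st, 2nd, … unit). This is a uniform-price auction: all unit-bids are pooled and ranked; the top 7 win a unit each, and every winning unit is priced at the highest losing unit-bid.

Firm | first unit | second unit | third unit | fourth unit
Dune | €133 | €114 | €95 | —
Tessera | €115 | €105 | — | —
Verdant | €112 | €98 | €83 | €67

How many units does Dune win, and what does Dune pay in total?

Pooled unit-bids ranked (top 7): 133 (Dune-1), 115 (Tessera-1), 114 (Dune-2), 112 (Verdant-1), 105 (Tessera-2), 98 (Verdant-2), 95 (Dune-3)
First bid not allocated: €83.
Dune wins 3 unit(s) at €83 each.

Dune: 3 units, pays €249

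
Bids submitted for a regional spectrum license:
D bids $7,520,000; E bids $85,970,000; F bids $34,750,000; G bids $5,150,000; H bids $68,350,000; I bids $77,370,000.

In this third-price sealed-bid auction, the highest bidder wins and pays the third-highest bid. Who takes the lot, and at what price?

Rule: the highest bidder wins and pays the third-highest bid.
Bids in order: 85,970,000 (E) > 77,370,000 (I) > 68,350,000 (H) > 34,750,000 (F) > 7,520,000 (D) > 5,150,000 (G)
E wins; payment is bid #3 in the ranking = $68,350,000.

E pays $68,350,000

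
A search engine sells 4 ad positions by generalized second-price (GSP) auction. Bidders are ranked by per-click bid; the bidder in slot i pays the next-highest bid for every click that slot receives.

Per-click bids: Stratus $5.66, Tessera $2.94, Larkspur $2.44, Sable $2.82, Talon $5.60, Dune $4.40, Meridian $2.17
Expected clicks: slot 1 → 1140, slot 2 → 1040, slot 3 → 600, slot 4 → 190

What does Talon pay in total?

Per-click bids in order: $5.66 (Stratus) > $5.60 (Talon) > $4.40 (Dune) > $2.94 (Tessera) > $2.82 (Sable) > …
Talon holds slot 2 → pays next bid $4.40 × 1040 clicks = $4576.00.

Talon pays $4576.00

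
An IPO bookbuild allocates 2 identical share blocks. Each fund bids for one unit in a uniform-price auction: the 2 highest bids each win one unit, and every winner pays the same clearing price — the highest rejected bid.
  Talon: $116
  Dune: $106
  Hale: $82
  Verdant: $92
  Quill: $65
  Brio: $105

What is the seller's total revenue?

Total revenue: $210

Bids ranked high→low: 116 (Talon), 106 (Dune), 105 (Brio), 92 (Verdant), …
The 2 highest are Talon, Dune.
Clearing price = highest rejected bid = $105.
Total revenue = 2 × $105 = $210.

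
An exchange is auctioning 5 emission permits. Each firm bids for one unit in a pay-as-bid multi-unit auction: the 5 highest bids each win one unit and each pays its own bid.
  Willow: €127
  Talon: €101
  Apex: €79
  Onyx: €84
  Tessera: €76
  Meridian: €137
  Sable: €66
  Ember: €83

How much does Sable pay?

Sable pays €0

Ordering the bids: 137 (Meridian), 127 (Willow), 101 (Talon), 84 (Onyx), 83 (Ember), 79 (Apex), 76 (Tessera), …
Top 5: Meridian, Willow, Talon, Onyx, Ember.
Sable does not win → €0.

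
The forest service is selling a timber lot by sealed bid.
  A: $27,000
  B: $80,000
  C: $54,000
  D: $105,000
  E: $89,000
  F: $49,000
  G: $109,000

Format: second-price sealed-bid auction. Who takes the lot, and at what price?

G pays $105,000

Bids ranked: 109,000 (G) > 105,000 (D) > 89,000 (E) > 80,000 (B) > 54,000 (C) > 49,000 (F) > …
Second-price: G pays D's bid of $105,000.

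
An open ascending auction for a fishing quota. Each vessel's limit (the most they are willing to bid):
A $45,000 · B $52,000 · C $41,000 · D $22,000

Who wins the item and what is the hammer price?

Rule: the price rises until one bidder remains; the winner pays the price at which the last rival dropped out.
Limits in order: 52,000 (B) > 45,000 (A) > 41,000 (C) > 22,000 (D)
Once the price passes $45,000, only B is left; the hammer falls at A's limit of $45,000.

B wins at $45,000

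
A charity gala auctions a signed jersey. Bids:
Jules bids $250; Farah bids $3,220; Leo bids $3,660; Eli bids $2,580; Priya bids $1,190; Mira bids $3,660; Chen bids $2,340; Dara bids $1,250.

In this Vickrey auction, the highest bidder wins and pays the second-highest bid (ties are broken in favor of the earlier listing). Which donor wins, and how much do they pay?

Vickrey auction: the highest bidder wins and pays the second-highest bid.
Bids ranked: 3,660 (Leo) > 3,660 (Mira) > 3,220 (Farah) > 2,580 (Eli) > 2,340 (Chen) > 1,250 (Dara) > …
Tie at $3,660 → Leo wins by tie-break.
Leo wins with the highest bid; price is set by the runner-up at $3,660.

Leo pays $3,660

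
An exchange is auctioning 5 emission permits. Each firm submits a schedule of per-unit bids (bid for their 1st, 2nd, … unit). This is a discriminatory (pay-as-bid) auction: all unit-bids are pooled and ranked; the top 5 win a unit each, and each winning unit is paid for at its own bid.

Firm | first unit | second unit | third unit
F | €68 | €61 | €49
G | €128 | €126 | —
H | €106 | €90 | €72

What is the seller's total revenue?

Total revenue: €522

All unit-bids, highest first — top 5: 128 (G-1), 126 (G-2), 106 (H-1), 90 (H-2), 72 (H-3)
Next rejected bid: €68 (not a price — pay-as-bid).
Each winning unit pays its own bid.
Revenue = 128 + 126 + 106 + 90 + 72 = €522.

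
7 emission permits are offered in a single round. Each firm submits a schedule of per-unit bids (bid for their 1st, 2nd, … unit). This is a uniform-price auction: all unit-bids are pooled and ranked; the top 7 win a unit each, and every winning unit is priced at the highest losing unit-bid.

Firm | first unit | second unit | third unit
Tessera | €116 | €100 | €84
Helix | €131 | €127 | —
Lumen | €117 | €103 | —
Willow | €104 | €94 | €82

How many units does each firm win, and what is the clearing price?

All unit-bids, highest first — top 7: 131 (Helix-1), 127 (Helix-2), 117 (Lumen-1), 116 (Tessera-1), 104 (Willow-1), 103 (Lumen-2), 100 (Tessera-2)
Highest rejected unit-bid = €94.
Allocation: Helix 2, Lumen 2, Tessera 2, Willow 1.

Helix 2, Lumen 2, Tessera 2, Willow 1; clearing price €94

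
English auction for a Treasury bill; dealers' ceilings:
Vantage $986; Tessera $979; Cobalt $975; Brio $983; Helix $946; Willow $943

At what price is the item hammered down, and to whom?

Ascending (English) auction: the price rises until one bidder remains; the winner pays the price at which the last rival dropped out.
Limits ranked: 986 (Vantage) > 983 (Brio) > 979 (Tessera) > 975 (Cobalt) > 946 (Helix) > 943 (Willow)
Once the price passes $983, only Vantage is left; the hammer falls at Brio's limit of $983.

Vantage wins at $983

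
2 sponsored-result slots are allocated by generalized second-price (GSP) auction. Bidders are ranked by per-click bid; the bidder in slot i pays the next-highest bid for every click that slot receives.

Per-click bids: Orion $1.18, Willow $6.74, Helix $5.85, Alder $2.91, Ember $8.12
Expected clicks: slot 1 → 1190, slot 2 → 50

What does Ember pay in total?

Ember pays $8020.60

Per-click bids in order: $8.12 (Ember) > $6.74 (Willow) > $5.85 (Helix) > …
Ember holds slot 1 → pays next bid $6.74 × 1190 clicks = $8020.60.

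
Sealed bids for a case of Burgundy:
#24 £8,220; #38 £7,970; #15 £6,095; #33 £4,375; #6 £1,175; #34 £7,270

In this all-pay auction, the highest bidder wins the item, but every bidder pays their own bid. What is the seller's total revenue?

Sorting bids: 8,220 (#24) > 7,970 (#38) > 7,270 (#34) > 6,095 (#15) > 4,375 (#33) > 1,175 (#6)
#24 wins with the top bid; all bids are sunk regardless.
Every bidder forfeits their bid regardless of winning.
Revenue = 8,220 + 7,970 + 6,095 + 4,375 + 1,175 + 7,270 = £35,105.

Total revenue: £35,105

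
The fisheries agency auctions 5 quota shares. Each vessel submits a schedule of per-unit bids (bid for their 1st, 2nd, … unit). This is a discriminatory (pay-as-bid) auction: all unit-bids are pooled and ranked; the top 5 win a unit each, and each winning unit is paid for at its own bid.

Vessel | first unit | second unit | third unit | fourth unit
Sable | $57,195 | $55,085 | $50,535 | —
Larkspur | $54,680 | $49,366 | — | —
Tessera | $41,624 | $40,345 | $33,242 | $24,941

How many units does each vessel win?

Larkspur 2, Sable 3

All unit-bids, highest first — top 5: 57,195 (Sable-1), 55,085 (Sable-2), 54,680 (Larkspur-1), 50,535 (Sable-3), 49,366 (Larkspur-2)
Next rejected bid: $41,624 (not a price — pay-as-bid).
Allocation: Larkspur 2, Sable 3.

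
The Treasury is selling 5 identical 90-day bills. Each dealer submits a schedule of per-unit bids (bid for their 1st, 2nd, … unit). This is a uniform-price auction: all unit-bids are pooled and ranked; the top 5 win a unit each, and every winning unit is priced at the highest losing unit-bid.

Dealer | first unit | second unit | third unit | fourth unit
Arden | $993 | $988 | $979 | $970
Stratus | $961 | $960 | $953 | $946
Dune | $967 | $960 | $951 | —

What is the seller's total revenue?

Merging the schedules and taking the best 5: 993 (Arden-1), 988 (Arden-2), 979 (Arden-3), 970 (Arden-4), 967 (Dune-1)
Highest rejected unit-bid = $961.
Allocation: Arden 4, Dune 1. Every unit priced at $961.
Revenue = 5 × 961 = $4,805.

Total revenue: $4,805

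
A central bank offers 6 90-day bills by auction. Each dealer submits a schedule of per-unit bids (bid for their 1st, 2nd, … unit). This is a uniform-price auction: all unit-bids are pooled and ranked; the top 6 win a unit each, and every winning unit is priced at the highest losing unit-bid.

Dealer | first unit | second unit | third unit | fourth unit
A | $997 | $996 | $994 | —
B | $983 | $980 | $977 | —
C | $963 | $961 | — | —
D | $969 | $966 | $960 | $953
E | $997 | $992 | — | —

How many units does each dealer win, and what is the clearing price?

Pooled unit-bids ranked (top 6): 997 (A-1), 997 (E-1), 996 (A-2), 994 (A-3), 992 (E-2), 983 (B-1)
First bid not allocated: $980.
Allocation: A 3, B 1, E 2.

A 3, B 1, E 2; clearing price $980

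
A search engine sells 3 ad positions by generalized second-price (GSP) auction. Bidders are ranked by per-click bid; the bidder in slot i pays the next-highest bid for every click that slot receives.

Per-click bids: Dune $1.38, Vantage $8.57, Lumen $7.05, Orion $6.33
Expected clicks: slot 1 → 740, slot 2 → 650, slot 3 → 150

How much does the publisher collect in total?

Total revenue: $9538.50

Ranked by bid: $8.57 (Vantage) > $7.05 (Lumen) > $6.33 (Orion) > $1.38 (Dune)
Slot 1: Vantage pays $7.05 × 740 = $5217.00
Slot 2: Lumen pays $6.33 × 650 = $4114.50
Slot 3: Orion pays $1.38 × 150 = $207.00
Total = $9538.50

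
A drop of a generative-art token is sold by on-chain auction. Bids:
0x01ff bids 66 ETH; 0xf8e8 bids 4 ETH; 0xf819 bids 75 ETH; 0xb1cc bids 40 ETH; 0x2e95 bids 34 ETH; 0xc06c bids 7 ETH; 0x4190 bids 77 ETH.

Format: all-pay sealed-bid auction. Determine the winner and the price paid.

Rule: the highest bidder wins the item, but every bidder pays their own bid.
Bids ranked: 77 (0x4190) > 75 (0xf819) > 66 (0x01ff) > 40 (0xb1cc) > 34 (0x2e95) > 7 (0xc06c) > …
0x4190 wins with the top bid; all bids are sunk regardless.

0x4190 pays 77 ETH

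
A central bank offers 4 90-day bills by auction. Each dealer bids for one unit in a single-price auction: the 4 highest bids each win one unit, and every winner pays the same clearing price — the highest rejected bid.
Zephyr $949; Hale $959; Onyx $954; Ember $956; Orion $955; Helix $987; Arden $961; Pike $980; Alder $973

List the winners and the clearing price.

Bids ranked high→low: 987 (Helix), 980 (Pike), 973 (Alder), 961 (Arden), 959 (Hale), 956 (Ember), …
Winners (4 units): Helix, Pike, Alder, Arden.
Clearing price = highest rejected bid = $959.

Helix, Pike, Alder, Arden; each pays $959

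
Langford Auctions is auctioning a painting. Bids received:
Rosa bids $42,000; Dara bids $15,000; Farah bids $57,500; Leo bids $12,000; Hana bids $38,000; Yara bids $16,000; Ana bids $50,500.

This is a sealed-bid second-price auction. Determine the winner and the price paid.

Farah pays $50,500

Sealed-bid second-price auction: the highest bidder wins and pays the second-highest bid.
Bids in order: 57,500 (Farah) > 50,500 (Ana) > 42,000 (Rosa) > 38,000 (Hana) > 16,000 (Yara) > 15,000 (Dara) > …
Farah is highest; pays the second-highest bid, $50,500.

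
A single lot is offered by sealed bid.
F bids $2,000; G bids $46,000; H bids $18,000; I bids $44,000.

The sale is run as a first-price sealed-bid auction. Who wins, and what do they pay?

Rule: the highest bidder wins and pays their own bid.
Bids ranked: 46,000 (G) > 44,000 (I) > 18,000 (H) > 2,000 (F)
G is highest → pays own bid, $46,000.

G pays $46,000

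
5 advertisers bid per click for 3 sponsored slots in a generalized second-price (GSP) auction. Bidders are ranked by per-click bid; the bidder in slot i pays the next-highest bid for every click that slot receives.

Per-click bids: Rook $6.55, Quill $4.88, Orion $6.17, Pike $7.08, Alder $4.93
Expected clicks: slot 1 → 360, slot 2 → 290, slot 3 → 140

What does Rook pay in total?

Per-click bids in order: $7.08 (Pike) > $6.55 (Rook) > $6.17 (Orion) > $4.93 (Alder) > …
Rook holds slot 2 → pays next bid $6.17 × 290 clicks = $1789.30.

Rook pays $1789.30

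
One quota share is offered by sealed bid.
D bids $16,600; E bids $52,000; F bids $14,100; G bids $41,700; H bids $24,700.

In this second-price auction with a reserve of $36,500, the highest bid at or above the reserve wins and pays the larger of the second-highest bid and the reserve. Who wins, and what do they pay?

E pays $41,700

Sorting bids: 52,000 (E) > 41,700 (G) > 24,700 (H) > 16,600 (D) > 14,100 (F)
Highest eligible bid: E at $52,000.
max(second-highest $41,700, reserve $36,500) = $41,700; the reserve does not bind.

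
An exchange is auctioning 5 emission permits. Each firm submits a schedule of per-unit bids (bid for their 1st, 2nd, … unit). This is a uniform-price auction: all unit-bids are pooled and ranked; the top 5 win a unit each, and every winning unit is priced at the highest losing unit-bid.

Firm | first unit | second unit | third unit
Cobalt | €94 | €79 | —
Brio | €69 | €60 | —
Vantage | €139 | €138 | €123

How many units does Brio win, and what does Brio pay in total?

Brio: 0 units, pays €0

Pooled unit-bids ranked (top 5): 139 (Vantage-1), 138 (Vantage-2), 123 (Vantage-3), 94 (Cobalt-1), 79 (Cobalt-2)
The (k+1)-th unit-bid is €69.
Brio wins 0 unit(s) at €69 each.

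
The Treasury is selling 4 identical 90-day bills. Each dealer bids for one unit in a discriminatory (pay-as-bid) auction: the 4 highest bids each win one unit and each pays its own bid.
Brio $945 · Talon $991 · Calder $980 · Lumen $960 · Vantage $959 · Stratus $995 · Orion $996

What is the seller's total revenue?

Sorting: 996 (Orion), 995 (Stratus), 991 (Talon), 980 (Calder), 960 (Lumen), 959 (Vantage), …
Winners (4 units): Orion, Stratus, Talon, Calder.
Total revenue = 996 + 995 + 991 + 980 = $3,962.

Total revenue: $3,962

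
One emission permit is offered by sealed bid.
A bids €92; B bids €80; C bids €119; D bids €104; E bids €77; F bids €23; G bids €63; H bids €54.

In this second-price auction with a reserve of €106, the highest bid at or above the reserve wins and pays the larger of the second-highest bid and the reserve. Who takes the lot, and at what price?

C pays €106

Sorting bids: 119 (C) > 104 (D) > 92 (A) > 80 (B) > 77 (E) > 63 (G) > …
Highest eligible bid: C at €119.
Second-highest bid €104 is below the reserve €106, so the reserve binds → payment €106.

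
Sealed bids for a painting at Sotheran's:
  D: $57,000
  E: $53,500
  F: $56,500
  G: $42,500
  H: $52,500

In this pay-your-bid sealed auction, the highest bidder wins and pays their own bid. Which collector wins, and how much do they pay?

D pays $57,000

Bids ranked: 57,000 (D) > 56,500 (F) > 53,500 (E) > 52,500 (H) > 42,500 (G)
D has the highest bid and pays exactly that: $57,000.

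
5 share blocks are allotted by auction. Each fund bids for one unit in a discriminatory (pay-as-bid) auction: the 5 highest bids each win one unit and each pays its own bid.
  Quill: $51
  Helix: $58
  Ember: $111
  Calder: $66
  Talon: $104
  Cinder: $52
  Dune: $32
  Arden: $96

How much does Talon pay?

Talon pays $104

Sorting: 111 (Ember), 104 (Talon), 96 (Arden), 66 (Calder), 58 (Helix), 52 (Cinder), 51 (Quill), …
Winners (5 units): Ember, Talon, Arden, Calder, Helix.
Talon wins → own bid $104.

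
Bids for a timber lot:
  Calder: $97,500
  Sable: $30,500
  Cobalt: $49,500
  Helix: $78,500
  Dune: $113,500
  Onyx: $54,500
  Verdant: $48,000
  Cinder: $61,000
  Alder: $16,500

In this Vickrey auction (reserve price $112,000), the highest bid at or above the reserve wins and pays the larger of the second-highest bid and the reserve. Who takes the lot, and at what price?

Rule: the highest bid at or above the reserve wins and pays the larger of the second-highest bid and the reserve.
Sorting bids: 113,500 (Dune) > 97,500 (Calder) > 78,500 (Helix) > 61,000 (Cinder) > 54,500 (Onyx) > 49,500 (Cobalt) > …
Dune has the top bid at or above the reserve ($113,500).
Second-highest bid $97,500 is below the reserve $112,000, so the reserve binds → payment $112,000.

Dune pays $112,000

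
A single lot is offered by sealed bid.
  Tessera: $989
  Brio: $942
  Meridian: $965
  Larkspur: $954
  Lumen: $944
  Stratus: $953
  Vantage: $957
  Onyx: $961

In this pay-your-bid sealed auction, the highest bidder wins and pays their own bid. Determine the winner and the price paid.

Tessera pays $989

Bids ranked: 989 (Tessera) > 965 (Meridian) > 961 (Onyx) > 957 (Vantage) > 954 (Larkspur) > 953 (Stratus) > …
First-price: Tessera pays what they bid, $989.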